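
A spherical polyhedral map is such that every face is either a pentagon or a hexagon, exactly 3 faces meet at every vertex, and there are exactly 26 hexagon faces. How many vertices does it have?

72

Let x be the number of pentagons; then F = 26 + x.
Edge–face incidences: 2E = 6·26 + 5·x = 156 + 5x.
Every vertex has degree 3, so 3V = 2E.
Euler: V − E + F = 2 ⇒ (2E)/3 − E + (26 + x) = 2.
Multiply by 6: 2·(2E) − 3·(2E) + 6·(26 + x) = 12, i.e. 156 + 6x − (156 + 5x) = 12.
Collecting terms: x = 12.
Then 2E = 156 + 5·12 = 216, so E = 108, V = 2E/3 = 72, F = 26 + 12 = 38.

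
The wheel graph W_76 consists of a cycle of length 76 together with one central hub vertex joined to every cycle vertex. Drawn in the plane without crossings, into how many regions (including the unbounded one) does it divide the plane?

77

W_76 has V = 76 + 1 = 77 vertices and E = 2·76 = 152 edges.
By Euler's formula F = 2 − V + E = 2 − 77 + 152 = 77.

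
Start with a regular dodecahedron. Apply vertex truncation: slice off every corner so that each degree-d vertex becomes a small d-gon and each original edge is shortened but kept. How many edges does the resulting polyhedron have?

The base solid has V = 20, E = 30, F = 12.
Truncation replaces each original edge-end by a new vertex, so V′ = 2E = 60.
Each original edge survives, and each old vertex of degree d contributes d new edges; summing degrees gives Σd = 2E, so E′ = E + 2E = 3E = 90.
Each original face survives and each original vertex becomes one new face: F′ = F + V = 32.

90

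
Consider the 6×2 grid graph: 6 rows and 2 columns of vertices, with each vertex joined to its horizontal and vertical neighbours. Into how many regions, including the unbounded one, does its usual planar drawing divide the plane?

The grid has V = 6·2 = 12 vertices and E = 6·1 + 2·5 = 16 edges.
F = 2 − V + E = 2 − 12 + 16 = 6.

6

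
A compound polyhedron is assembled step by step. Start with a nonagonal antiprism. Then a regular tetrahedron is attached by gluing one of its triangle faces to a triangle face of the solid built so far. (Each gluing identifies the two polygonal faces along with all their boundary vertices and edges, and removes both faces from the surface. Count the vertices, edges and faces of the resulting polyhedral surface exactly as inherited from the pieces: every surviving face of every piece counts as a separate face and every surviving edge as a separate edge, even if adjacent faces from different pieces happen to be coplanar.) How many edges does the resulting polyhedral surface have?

39

A nonagonal antiprism: V=18, E=36, F=20.
Attach a regular tetrahedron (V=4, E=6, F=4) along a 3-gon: merge 3 vertices and 3 edges, delete both glued faces → V=19, E=39, F=22.
Check: V − E + F = 19 − 39 + 22 = 2.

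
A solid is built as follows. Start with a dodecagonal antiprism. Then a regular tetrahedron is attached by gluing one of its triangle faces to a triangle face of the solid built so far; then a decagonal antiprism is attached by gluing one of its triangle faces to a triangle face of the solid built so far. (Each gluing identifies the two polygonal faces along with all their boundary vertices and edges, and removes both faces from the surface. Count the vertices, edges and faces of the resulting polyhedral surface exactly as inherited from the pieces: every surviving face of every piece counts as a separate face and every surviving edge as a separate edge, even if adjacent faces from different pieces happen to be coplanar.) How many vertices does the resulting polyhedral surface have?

A dodecagonal antiprism: V=24, E=48, F=26.
Attach a regular tetrahedron (V=4, E=6, F=4) along a 3-gon: merge 3 vertices and 3 edges, delete both glued faces → V=25, E=51, F=28.
Attach a decagonal antiprism (V=20, E=40, F=22) along a 3-gon: merge 3 vertices and 3 edges, delete both glued faces → V=42, E=88, F=48.
Check: V − E + F = 42 − 88 + 48 = 2.

42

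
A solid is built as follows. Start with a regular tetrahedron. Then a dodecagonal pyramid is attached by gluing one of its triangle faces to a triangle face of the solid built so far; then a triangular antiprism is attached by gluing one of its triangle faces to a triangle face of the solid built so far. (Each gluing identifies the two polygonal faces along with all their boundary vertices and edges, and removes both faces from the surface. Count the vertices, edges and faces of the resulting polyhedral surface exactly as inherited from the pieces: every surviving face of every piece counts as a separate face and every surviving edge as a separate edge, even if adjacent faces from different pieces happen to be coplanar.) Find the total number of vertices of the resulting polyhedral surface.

17

A regular tetrahedron: V=4, E=6, F=4.
Attach a dodecagonal pyramid (V=13, E=24, F=13) along a 3-gon: merge 3 vertices and 3 edges, delete both glued faces → V=14, E=27, F=15.
Attach a triangular antiprism (V=6, E=12, F=8) along a 3-gon: merge 3 vertices and 3 edges, delete both glued faces → V=17, E=36, F=21.
Check: V − E + F = 17 − 36 + 21 = 2.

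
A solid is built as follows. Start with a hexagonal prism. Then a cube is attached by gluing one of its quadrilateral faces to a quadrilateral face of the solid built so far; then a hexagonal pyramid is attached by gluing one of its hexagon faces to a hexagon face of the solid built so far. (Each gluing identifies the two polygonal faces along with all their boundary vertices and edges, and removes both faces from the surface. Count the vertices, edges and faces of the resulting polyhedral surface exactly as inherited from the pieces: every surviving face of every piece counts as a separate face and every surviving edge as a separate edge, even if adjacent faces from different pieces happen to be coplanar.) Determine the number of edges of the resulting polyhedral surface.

32

A hexagonal prism: V=12, E=18, F=8.
Attach a cube (V=8, E=12, F=6) along a 4-gon: merge 4 vertices and 4 edges, delete both glued faces → V=16, E=26, F=12.
Attach a hexagonal pyramid (V=7, E=12, F=7) along a 6-gon: merge 6 vertices and 6 edges, delete both glued faces → V=17, E=32, F=17.
Check: V − E + F = 17 − 32 + 17 = 2.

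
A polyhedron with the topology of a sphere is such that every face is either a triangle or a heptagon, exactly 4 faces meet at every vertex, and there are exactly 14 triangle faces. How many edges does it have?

Let x be the number of heptagons; then F = 14 + x.
Edge–face incidences: 2E = 3·14 + 7·x = 42 + 7x.
Every vertex has degree 4, so 4V = 2E.
Euler: V − E + F = 2 ⇒ (2E)/4 − E + (14 + x) = 2.
Multiply by 8: 2·(2E) − 4·(2E) + 8·(14 + x) = 16, i.e. 112 + 8x − 2·(42 + 7x) = 16.
Collecting terms: −6x + 28 = 16, so −6x = −12, so x = 2.
Then 2E = 42 + 7·2 = 56, so E = 28, V = 2E/4 = 14, F = 14 + 2 = 16.

28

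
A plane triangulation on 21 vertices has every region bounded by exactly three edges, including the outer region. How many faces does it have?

38

In a plane triangulation 3F = 2E and V − E + F = 2, so F = 2V − 4 = 2·21 − 4 = 38.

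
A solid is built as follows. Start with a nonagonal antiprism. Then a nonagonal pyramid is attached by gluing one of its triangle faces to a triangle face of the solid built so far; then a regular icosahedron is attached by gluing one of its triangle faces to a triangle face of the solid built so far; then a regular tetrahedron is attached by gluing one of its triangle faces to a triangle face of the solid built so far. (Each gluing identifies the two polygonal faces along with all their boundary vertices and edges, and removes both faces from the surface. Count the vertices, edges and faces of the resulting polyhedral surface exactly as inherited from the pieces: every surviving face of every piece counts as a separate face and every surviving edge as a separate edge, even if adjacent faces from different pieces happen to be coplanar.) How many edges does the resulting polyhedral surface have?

81

A nonagonal antiprism: V=18, E=36, F=20.
Attach a nonagonal pyramid (V=10, E=18, F=10) along a 3-gon: merge 3 vertices and 3 edges, delete both glued faces → V=25, E=51, F=28.
Attach a regular icosahedron (V=12, E=30, F=20) along a 3-gon: merge 3 vertices and 3 edges, delete both glued faces → V=34, E=78, F=46.
Attach a regular tetrahedron (V=4, E=6, F=4) along a 3-gon: merge 3 vertices and 3 edges, delete both glued faces → V=35, E=81, F=48.
Check: V − E + F = 35 − 81 + 48 = 2.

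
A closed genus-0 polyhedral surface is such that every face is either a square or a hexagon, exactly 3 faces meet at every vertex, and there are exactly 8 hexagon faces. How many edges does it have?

Let x be the number of squares; then F = 8 + x.
Edge–face incidences: 2E = 6·8 + 4·x = 48 + 4x.
Every vertex has degree 3, so 3V = 2E.
Euler: V − E + F = 2 ⇒ (2E)/3 − E + (8 + x) = 2.
Multiply by 6: 2·(2E) − 3·(2E) + 6·(8 + x) = 12, i.e. 48 + 6x − (48 + 4x) = 12.
Collecting terms: 2x = 12, so x = 6.
Then 2E = 48 + 4·6 = 72, so E = 36, V = 2E/3 = 24, F = 8 + 6 = 14.

36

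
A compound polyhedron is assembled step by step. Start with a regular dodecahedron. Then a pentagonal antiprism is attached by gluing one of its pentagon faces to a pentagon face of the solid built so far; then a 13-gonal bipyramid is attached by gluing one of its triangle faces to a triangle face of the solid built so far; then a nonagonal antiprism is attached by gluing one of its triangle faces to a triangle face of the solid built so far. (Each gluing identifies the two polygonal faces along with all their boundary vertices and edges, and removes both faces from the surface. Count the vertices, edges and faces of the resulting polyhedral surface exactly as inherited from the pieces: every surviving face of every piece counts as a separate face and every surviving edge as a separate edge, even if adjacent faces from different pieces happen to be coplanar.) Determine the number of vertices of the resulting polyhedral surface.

A regular dodecahedron: V=20, E=30, F=12.
Attach a pentagonal antiprism (V=10, E=20, F=12) along a 5-gon: merge 5 vertices and 5 edges, delete both glued faces → V=25, E=45, F=22.
Attach a 13-gonal bipyramid (V=15, E=39, F=26) along a 3-gon: merge 3 vertices and 3 edges, delete both glued faces → V=37, E=81, F=46.
Attach a nonagonal antiprism (V=18, E=36, F=20) along a 3-gon: merge 3 vertices and 3 edges, delete both glued faces → V=52, E=114, F=64.
Check: V − E + F = 52 − 114 + 64 = 2.

52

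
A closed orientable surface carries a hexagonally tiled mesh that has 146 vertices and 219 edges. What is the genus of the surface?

Every face is a hexagon and each edge borders two faces, so 6F = 2·219, giving F = 73.
χ = V − E + F = 146 − 219 + 73 = 0.
For a closed orientable surface χ = 2 − 2g, so g = (2 − (0))/2 = 1.

1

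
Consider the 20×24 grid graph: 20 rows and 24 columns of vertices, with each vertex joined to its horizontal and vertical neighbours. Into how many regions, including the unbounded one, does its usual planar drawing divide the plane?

The grid has V = 20·24 = 480 vertices and E = 20·23 + 24·19 = 916 edges.
F = 2 − V + E = 2 − 480 + 916 = 438.

438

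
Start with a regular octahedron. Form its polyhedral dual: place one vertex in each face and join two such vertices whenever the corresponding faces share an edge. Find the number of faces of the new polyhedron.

The base solid has V = 6, E = 12, F = 8.
The dual swaps V and F and preserves E: V′ = F = 8, E′ = E = 12, F′ = V = 6.

6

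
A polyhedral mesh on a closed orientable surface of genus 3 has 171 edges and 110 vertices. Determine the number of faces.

For a closed orientable surface of genus 3, χ = 2 − 2·3 = -4.
F = -4 − V + E = -4 − 110 + 171 = 57.

57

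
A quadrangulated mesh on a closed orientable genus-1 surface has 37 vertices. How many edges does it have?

74

χ = 2 − 2·1 = 0, and every face is a square so 4F = 2E.
V − E + F = 0 with E = 4F/2 gives 37 − (4/2 − 1)·F = 0, so F = 37 and E = 74.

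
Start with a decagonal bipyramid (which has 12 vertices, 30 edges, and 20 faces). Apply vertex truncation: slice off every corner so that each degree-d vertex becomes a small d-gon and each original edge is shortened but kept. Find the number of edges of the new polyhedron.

90

Truncation replaces each original edge-end by a new vertex, so V′ = 2E = 60.
Each original edge survives, and each old vertex of degree d contributes d new edges; summing degrees gives Σd = 2E, so E′ = E + 2E = 3E = 90.
Each original face survives and each original vertex becomes one new face: F′ = F + V = 32.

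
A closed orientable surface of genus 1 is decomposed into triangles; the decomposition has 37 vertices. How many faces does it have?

χ = 2 − 2·1 = 0, and every face is a triangle so 3F = 2E.
V − E + F = 0 with E = 3F/2 gives 37 − (3/2 − 1)·F = 0, so F = 74 and E = 111.

74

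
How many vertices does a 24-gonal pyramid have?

25

A pyramid on an n-gon base has one n-gon and n triangles: V = 24 + 1 = 25, E = 2·24 = 48, F = 24 + 1 = 25.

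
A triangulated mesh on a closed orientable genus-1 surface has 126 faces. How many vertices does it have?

63

χ = 2 − 2·1 = 0, and every face is a triangle so 3F = 2E.
E = 3·126/2 = 189. Then V = 0 + E − F = 0 + 189 − 126 = 63.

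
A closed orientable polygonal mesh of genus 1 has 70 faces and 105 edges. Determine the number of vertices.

For a closed orientable surface of genus 1, χ = 2 − 2·1 = 0.
V = 0 + E − F = 0 + 105 − 70 = 35.

35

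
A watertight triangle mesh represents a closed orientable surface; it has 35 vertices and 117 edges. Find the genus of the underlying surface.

3

Every face is a triangle and each edge borders two faces, so 3F = 2·117, giving F = 78.
χ = V − E + F = 35 − 117 + 78 = -4.
For a closed orientable surface χ = 2 − 2g, so g = (2 − (-4))/2 = 3.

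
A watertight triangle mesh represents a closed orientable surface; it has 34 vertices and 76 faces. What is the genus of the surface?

3

Every face is a triangle, so 2E = 3·76 = 228, giving E = 114.
χ = V − E + F = 34 − 114 + 76 = -4.
For a closed orientable surface χ = 2 − 2g, so g = (2 − (-4))/2 = 3.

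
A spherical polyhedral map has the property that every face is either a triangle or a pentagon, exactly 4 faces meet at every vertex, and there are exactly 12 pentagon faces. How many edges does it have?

Let x be the number of triangles; then F = 12 + x.
Edge–face incidences: 2E = 5·12 + 3·x = 60 + 3x.
Every vertex has degree 4, so 4V = 2E.
Euler: V − E + F = 2 ⇒ (2E)/4 − E + (12 + x) = 2.
Multiply by 8: 2·(2E) − 4·(2E) + 8·(12 + x) = 16, i.e. 96 + 8x − 2·(60 + 3x) = 16.
Collecting terms: 2x − 24 = 16, so 2x = 40, so x = 20.
Then 2E = 60 + 3·20 = 120, so E = 60, V = 2E/4 = 30, F = 12 + 20 = 32.

60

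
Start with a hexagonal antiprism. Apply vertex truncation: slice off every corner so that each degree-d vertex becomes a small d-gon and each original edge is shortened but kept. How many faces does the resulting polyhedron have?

The base solid has V = 12, E = 24, F = 14.
Truncation replaces each original edge-end by a new vertex, so V′ = 2E = 48.
Each original edge survives, and each old vertex of degree d contributes d new edges; summing degrees gives Σd = 2E, so E′ = E + 2E = 3E = 72.
Each original face survives and each original vertex becomes one new face: F′ = F + V = 26.

26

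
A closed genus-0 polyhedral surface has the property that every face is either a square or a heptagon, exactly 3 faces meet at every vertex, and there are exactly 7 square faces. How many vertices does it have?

14

Let x be the number of heptagons; then F = 7 + x.
Edge–face incidences: 2E = 4·7 + 7·x = 28 + 7x.
Every vertex has degree 3, so 3V = 2E.
Euler: V − E + F = 2 ⇒ (2E)/3 − E + (7 + x) = 2.
Multiply by 6: 2·(2E) − 3·(2E) + 6·(7 + x) = 12, i.e. 42 + 6x − (28 + 7x) = 12.
Collecting terms: −x + 14 = 12, so −x = −2, so x = 2.
Then 2E = 28 + 7·2 = 42, so E = 21, V = 2E/3 = 14, F = 7 + 2 = 9.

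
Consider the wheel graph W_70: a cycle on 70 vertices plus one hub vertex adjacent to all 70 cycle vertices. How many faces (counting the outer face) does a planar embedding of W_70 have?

71

W_70 has V = 70 + 1 = 71 vertices and E = 2·70 = 140 edges.
By Euler's formula F = 2 − V + E = 2 − 71 + 140 = 71.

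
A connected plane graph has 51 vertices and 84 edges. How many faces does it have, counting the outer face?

Euler's formula for a connected plane graph: V − E + F = 2, so F = 2 − 51 + 84 = 35.

35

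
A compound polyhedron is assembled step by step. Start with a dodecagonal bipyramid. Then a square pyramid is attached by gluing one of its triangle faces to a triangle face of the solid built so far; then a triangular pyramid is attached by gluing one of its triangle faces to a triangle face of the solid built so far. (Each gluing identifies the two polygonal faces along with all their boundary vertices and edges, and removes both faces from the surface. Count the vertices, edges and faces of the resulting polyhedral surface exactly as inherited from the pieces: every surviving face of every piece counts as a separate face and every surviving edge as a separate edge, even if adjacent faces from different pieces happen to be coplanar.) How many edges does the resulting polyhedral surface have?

44

A dodecagonal bipyramid: V=14, E=36, F=24.
Attach a square pyramid (V=5, E=8, F=5) along a 3-gon: merge 3 vertices and 3 edges, delete both glued faces → V=16, E=41, F=27.
Attach a triangular pyramid (V=4, E=6, F=4) along a 3-gon: merge 3 vertices and 3 edges, delete both glued faces → V=17, E=44, F=29.
Check: V − E + F = 17 − 44 + 29 = 2.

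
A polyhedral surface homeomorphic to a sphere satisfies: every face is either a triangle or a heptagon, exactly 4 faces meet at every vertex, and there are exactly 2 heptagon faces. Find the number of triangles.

Let x be the number of triangles; then F = 2 + x.
Edge–face incidences: 2E = 7·2 + 3·x = 14 + 3x.
Every vertex has degree 4, so 4V = 2E.
Euler: V − E + F = 2 ⇒ (2E)/4 − E + (2 + x) = 2.
Multiply by 8: 2·(2E) − 4·(2E) + 8·(2 + x) = 16, i.e. 16 + 8x − 2·(14 + 3x) = 16.
Collecting terms: 2x − 12 = 16, so 2x = 28, so x = 14.
Then 2E = 14 + 3·14 = 56, so E = 28, V = 2E/4 = 14, F = 2 + 14 = 16.

14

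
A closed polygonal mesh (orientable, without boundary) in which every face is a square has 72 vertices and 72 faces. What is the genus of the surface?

1

Every face is a square, so 2E = 4·72 = 288, giving E = 144.
χ = V − E + F = 72 − 144 + 72 = 0.
For a closed orientable surface χ = 2 − 2g, so g = (2 − (0))/2 = 1.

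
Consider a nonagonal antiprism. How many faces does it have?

An antiprism on an n-gon has two n-gon caps and 2n triangles: V = 2·9 = 18, E = 4·9 = 36, F = 2·9 + 2 = 20.

20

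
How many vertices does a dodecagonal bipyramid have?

A bipyramid over an n-gon has 2n triangular faces and n + 2 vertices: V = 12 + 2 = 14, E = 3·12 = 36, F = 2·12 = 24.

14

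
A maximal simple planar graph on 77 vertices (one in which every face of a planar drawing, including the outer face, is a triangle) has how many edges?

225

In a plane triangulation 3F = 2E and V − E + F = 2, so E = 3V − 6 = 3·77 − 6 = 225.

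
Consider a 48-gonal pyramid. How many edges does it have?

A pyramid on an n-gon base has one n-gon and n triangles: V = 48 + 1 = 49, E = 2·48 = 96, F = 48 + 1 = 49.

96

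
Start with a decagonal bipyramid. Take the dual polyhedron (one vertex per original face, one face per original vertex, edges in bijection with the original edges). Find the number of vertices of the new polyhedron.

The base solid has V = 12, E = 30, F = 20.
The dual swaps V and F and preserves E: V′ = F = 20, E′ = E = 30, F′ = V = 12.

20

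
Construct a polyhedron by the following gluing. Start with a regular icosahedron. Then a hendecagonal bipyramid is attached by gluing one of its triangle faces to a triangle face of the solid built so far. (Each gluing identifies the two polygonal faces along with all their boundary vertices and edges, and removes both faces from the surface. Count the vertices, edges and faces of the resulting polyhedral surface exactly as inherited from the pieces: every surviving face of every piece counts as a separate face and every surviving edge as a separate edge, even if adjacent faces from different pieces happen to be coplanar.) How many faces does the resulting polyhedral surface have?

A regular icosahedron: V=12, E=30, F=20.
Attach a hendecagonal bipyramid (V=13, E=33, F=22) along a 3-gon: merge 3 vertices and 3 edges, delete both glued faces → V=22, E=60, F=40.
Check: V − E + F = 22 − 60 + 40 = 2.

40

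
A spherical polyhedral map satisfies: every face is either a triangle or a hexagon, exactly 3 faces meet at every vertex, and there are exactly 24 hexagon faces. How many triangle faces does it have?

Let x be the number of triangles; then F = 24 + x.
Edge–face incidences: 2E = 6·24 + 3·x = 144 + 3x.
Every vertex has degree 3, so 3V = 2E.
Euler: V − E + F = 2 ⇒ (2E)/3 − E + (24 + x) = 2.
Multiply by 6: 2·(2E) − 3·(2E) + 6·(24 + x) = 12, i.e. 144 + 6x − (144 + 3x) = 12.
Collecting terms: 3x = 12, so x = 4.
Then 2E = 144 + 3·4 = 156, so E = 78, V = 2E/3 = 52, F = 24 + 4 = 28.

4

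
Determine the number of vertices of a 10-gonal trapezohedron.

22

The n-trapezohedron (dual of the n-antiprism) has V = 2·10 + 2 = 22, E = 4·10 = 40, F = 2·10 = 20.
Check: V − E + F = 22 − 40 + 20 = 2.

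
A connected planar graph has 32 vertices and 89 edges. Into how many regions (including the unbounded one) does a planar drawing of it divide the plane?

Euler's formula for a connected plane graph: V − E + F = 2, so F = 2 − 32 + 89 = 59.

59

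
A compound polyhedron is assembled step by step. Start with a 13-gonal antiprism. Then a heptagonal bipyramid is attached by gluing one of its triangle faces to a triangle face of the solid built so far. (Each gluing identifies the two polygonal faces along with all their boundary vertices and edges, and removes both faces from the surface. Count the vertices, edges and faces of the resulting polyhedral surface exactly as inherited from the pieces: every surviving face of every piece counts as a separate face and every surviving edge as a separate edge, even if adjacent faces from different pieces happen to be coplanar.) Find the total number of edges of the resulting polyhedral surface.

70

A 13-gonal antiprism: V=26, E=52, F=28.
Attach a heptagonal bipyramid (V=9, E=21, F=14) along a 3-gon: merge 3 vertices and 3 edges, delete both glued faces → V=32, E=70, F=40.
Check: V − E + F = 32 − 70 + 40 = 2.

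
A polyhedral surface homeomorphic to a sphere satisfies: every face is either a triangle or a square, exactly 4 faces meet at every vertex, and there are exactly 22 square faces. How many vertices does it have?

Let x be the number of triangles; then F = 22 + x.
Edge–face incidences: 2E = 4·22 + 3·x = 88 + 3x.
Every vertex has degree 4, so 4V = 2E.
Euler: V − E + F = 2 ⇒ (2E)/4 − E + (22 + x) = 2.
Multiply by 8: 2·(2E) − 4·(2E) + 8·(22 + x) = 16, i.e. 176 + 8x − 2·(88 + 3x) = 16.
Collecting terms: 2x = 16, so x = 8.
Then 2E = 88 + 3·8 = 112, so E = 56, V = 2E/4 = 28, F = 22 + 8 = 30.

28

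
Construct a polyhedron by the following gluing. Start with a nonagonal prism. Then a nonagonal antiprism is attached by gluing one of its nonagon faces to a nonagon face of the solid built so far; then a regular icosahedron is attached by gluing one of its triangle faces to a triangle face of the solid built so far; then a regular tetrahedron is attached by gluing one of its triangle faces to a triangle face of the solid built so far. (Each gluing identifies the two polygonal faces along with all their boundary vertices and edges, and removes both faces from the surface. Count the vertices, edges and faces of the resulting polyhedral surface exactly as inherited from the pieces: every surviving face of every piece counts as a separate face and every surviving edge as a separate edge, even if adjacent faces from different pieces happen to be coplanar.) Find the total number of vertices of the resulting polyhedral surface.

37

A nonagonal prism: V=18, E=27, F=11.
Attach a nonagonal antiprism (V=18, E=36, F=20) along a 9-gon: merge 9 vertices and 9 edges, delete both glued faces → V=27, E=54, F=29.
Attach a regular icosahedron (V=12, E=30, F=20) along a 3-gon: merge 3 vertices and 3 edges, delete both glued faces → V=36, E=81, F=47.
Attach a regular tetrahedron (V=4, E=6, F=4) along a 3-gon: merge 3 vertices and 3 edges, delete both glued faces → V=37, E=84, F=49.
Check: V − E + F = 37 − 84 + 49 = 2.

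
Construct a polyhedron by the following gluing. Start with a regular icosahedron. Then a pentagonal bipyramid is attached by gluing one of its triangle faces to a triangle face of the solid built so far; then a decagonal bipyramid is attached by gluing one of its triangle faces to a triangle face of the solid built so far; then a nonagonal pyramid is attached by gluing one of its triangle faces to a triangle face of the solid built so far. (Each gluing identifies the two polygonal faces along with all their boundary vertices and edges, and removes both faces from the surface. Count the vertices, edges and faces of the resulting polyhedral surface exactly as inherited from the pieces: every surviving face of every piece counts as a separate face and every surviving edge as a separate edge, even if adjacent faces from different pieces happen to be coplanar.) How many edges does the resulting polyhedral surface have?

A regular icosahedron: V=12, E=30, F=20.
Attach a pentagonal bipyramid (V=7, E=15, F=10) along a 3-gon: merge 3 vertices and 3 edges, delete both glued faces → V=16, E=42, F=28.
Attach a decagonal bipyramid (V=12, E=30, F=20) along a 3-gon: merge 3 vertices and 3 edges, delete both glued faces → V=25, E=69, F=46.
Attach a nonagonal pyramid (V=10, E=18, F=10) along a 3-gon: merge 3 vertices and 3 edges, delete both glued faces → V=32, E=84, F=54.
Check: V − E + F = 32 − 84 + 54 = 2.

84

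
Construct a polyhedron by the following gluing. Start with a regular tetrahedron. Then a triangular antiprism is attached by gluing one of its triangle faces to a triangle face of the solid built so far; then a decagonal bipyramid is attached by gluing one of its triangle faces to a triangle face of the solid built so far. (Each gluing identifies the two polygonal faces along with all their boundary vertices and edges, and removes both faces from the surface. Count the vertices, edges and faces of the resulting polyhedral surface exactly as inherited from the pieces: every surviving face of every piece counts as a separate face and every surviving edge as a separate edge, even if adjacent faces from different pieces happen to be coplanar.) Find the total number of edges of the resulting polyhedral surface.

42

A regular tetrahedron: V=4, E=6, F=4.
Attach a triangular antiprism (V=6, E=12, F=8) along a 3-gon: merge 3 vertices and 3 edges, delete both glued faces → V=7, E=15, F=10.
Attach a decagonal bipyramid (V=12, E=30, F=20) along a 3-gon: merge 3 vertices and 3 edges, delete both glued faces → V=16, E=42, F=28.
Check: V − E + F = 16 − 42 + 28 = 2.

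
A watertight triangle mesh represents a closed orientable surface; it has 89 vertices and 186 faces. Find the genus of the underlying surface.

3

Every face is a triangle, so 2E = 3·186 = 558, giving E = 279.
χ = V − E + F = 89 − 279 + 186 = -4.
For a closed orientable surface χ = 2 − 2g, so g = (2 − (-4))/2 = 3.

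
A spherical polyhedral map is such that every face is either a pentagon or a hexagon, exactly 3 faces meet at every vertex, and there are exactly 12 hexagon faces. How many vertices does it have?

44

Let x be the number of pentagons; then F = 12 + x.
Edge–face incidences: 2E = 6·12 + 5·x = 72 + 5x.
Every vertex has degree 3, so 3V = 2E.
Euler: V − E + F = 2 ⇒ (2E)/3 − E + (12 + x) = 2.
Multiply by 6: 2·(2E) − 3·(2E) + 6·(12 + x) = 12, i.e. 72 + 6x − (72 + 5x) = 12.
Collecting terms: x = 12.
Then 2E = 72 + 5·12 = 132, so E = 66, V = 2E/3 = 44, F = 12 + 12 = 24.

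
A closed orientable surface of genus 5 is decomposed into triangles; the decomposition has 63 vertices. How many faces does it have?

142

χ = 2 − 2·5 = -8, and every face is a triangle so 3F = 2E.
V − E + F = -8 with E = 3F/2 gives 63 − (3/2 − 1)·F = -8, so F = 142 and E = 213.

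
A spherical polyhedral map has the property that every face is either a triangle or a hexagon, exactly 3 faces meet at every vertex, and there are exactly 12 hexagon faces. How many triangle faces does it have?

Let x be the number of triangles; then F = 12 + x.
Edge–face incidences: 2E = 6·12 + 3·x = 72 + 3x.
Every vertex has degree 3, so 3V = 2E.
Euler: V − E + F = 2 ⇒ (2E)/3 − E + (12 + x) = 2.
Multiply by 6: 2·(2E) − 3·(2E) + 6·(12 + x) = 12, i.e. 72 + 6x − (72 + 3x) = 12.
Collecting terms: 3x = 12, so x = 4.
Then 2E = 72 + 3·4 = 84, so E = 42, V = 2E/3 = 28, F = 12 + 4 = 16.

4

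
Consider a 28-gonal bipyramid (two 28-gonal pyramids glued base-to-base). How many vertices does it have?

30

A bipyramid over an n-gon has 2n triangular faces and n + 2 vertices: V = 28 + 2 = 30, E = 3·28 = 84, F = 2·28 = 56.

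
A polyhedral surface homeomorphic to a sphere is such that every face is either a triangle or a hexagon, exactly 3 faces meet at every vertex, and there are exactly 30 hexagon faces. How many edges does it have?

Let x be the number of triangles; then F = 30 + x.
Edge–face incidences: 2E = 6·30 + 3·x = 180 + 3x.
Every vertex has degree 3, so 3V = 2E.
Euler: V − E + F = 2 ⇒ (2E)/3 − E + (30 + x) = 2.
Multiply by 6: 2·(2E) − 3·(2E) + 6·(30 + x) = 12, i.e. 180 + 6x − (180 + 3x) = 12.
Collecting terms: 3x = 12, so x = 4.
Then 2E = 180 + 3·4 = 192, so E = 96, V = 2E/3 = 64, F = 30 + 4 = 34.

96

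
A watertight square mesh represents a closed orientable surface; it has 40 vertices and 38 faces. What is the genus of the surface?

0

Every face is a square, so 2E = 4·38 = 152, giving E = 76.
χ = V − E + F = 40 − 76 + 38 = 2.
For a closed orientable surface χ = 2 − 2g, so g = (2 − (2))/2 = 0.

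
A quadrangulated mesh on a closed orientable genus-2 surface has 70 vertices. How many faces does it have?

χ = 2 − 2·2 = -2, and every face is a square so 4F = 2E.
V − E + F = -2 with E = 4F/2 gives 70 − (4/2 − 1)·F = -2, so F = 72 and E = 144.

72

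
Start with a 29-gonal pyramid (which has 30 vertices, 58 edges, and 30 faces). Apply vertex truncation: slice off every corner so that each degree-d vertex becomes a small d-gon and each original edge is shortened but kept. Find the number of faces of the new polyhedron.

60

Truncation replaces each original edge-end by a new vertex, so V′ = 2E = 116.
Each original edge survives, and each old vertex of degree d contributes d new edges; summing degrees gives Σd = 2E, so E′ = E + 2E = 3E = 174.
Each original face survives and each original vertex becomes one new face: F′ = F + V = 60.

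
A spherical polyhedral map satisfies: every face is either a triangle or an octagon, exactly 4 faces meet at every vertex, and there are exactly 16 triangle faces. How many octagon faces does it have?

Let x be the number of octagons; then F = 16 + x.
Edge–face incidences: 2E = 3·16 + 8·x = 48 + 8x.
Every vertex has degree 4, so 4V = 2E.
Euler: V − E + F = 2 ⇒ (2E)/4 − E + (16 + x) = 2.
Multiply by 8: 2·(2E) − 4·(2E) + 8·(16 + x) = 16, i.e. 128 + 8x − 2·(48 + 8x) = 16.
Collecting terms: −8x + 32 = 16, so −8x = −16, so x = 2.
Then 2E = 48 + 8·2 = 64, so E = 32, V = 2E/4 = 16, F = 16 + 2 = 18.

2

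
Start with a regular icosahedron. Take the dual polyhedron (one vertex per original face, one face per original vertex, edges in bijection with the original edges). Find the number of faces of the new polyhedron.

The base solid has V = 12, E = 30, F = 20.
The dual swaps V and F and preserves E: V′ = F = 20, E′ = E = 30, F′ = V = 12.

12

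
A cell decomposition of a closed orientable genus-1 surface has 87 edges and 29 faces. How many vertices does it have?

For a closed orientable surface of genus 1, χ = 2 − 2·1 = 0.
V = 0 + E − F = 0 + 87 − 29 = 58.

58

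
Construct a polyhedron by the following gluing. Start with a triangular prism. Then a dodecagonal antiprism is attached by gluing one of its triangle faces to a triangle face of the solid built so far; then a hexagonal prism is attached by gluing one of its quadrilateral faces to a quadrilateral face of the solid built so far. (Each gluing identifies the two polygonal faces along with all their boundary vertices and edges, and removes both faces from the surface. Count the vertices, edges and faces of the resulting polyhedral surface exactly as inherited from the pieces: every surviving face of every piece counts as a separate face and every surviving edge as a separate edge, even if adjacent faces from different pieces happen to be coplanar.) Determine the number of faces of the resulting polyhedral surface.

A triangular prism: V=6, E=9, F=5.
Attach a dodecagonal antiprism (V=24, E=48, F=26) along a 3-gon: merge 3 vertices and 3 edges, delete both glued faces → V=27, E=54, F=29.
Attach a hexagonal prism (V=12, E=18, F=8) along a 4-gon: merge 4 vertices and 4 edges, delete both glued faces → V=35, E=68, F=35.
Check: V − E + F = 35 − 68 + 35 = 2.

35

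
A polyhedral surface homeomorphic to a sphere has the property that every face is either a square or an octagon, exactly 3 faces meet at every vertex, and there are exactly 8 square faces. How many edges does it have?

24

Let x be the number of octagons; then F = 8 + x.
Edge–face incidences: 2E = 4·8 + 8·x = 32 + 8x.
Every vertex has degree 3, so 3V = 2E.
Euler: V − E + F = 2 ⇒ (2E)/3 − E + (8 + x) = 2.
Multiply by 6: 2·(2E) − 3·(2E) + 6·(8 + x) = 12, i.e. 48 + 6x − (32 + 8x) = 12.
Collecting terms: −2x + 16 = 12, so −2x = −4, so x = 2.
Then 2E = 32 + 8·2 = 48, so E = 24, V = 2E/3 = 16, F = 8 + 2 = 10.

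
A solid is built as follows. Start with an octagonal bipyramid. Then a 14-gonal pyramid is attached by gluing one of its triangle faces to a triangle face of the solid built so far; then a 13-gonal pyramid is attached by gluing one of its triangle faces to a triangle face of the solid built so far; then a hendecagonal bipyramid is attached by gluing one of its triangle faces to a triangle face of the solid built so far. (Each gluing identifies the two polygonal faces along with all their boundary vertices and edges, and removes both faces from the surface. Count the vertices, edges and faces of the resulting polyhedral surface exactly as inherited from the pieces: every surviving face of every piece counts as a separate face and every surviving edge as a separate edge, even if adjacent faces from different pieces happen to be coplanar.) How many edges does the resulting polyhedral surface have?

102

An octagonal bipyramid: V=10, E=24, F=16.
Attach a 14-gonal pyramid (V=15, E=28, F=15) along a 3-gon: merge 3 vertices and 3 edges, delete both glued faces → V=22, E=49, F=29.
Attach a 13-gonal pyramid (V=14, E=26, F=14) along a 3-gon: merge 3 vertices and 3 edges, delete both glued faces → V=33, E=72, F=41.
Attach a hendecagonal bipyramid (V=13, E=33, F=22) along a 3-gon: merge 3 vertices and 3 edges, delete both glued faces → V=43, E=102, F=61.
Check: V − E + F = 43 − 102 + 61 = 2.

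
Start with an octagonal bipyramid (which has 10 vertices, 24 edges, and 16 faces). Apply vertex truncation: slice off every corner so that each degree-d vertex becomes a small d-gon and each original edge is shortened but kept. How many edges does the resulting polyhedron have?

72

Truncation replaces each original edge-end by a new vertex, so V′ = 2E = 48.
Each original edge survives, and each old vertex of degree d contributes d new edges; summing degrees gives Σd = 2E, so E′ = E + 2E = 3E = 72.
Each original face survives and each original vertex becomes one new face: F′ = F + V = 26.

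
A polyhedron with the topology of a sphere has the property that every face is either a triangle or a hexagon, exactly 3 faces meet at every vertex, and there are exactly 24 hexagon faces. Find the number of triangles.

Let x be the number of triangles; then F = 24 + x.
Edge–face incidences: 2E = 6·24 + 3·x = 144 + 3x.
Every vertex has degree 3, so 3V = 2E.
Euler: V − E + F = 2 ⇒ (2E)/3 − E + (24 + x) = 2.
Multiply by 6: 2·(2E) − 3·(2E) + 6·(24 + x) = 12, i.e. 144 + 6x − (144 + 3x) = 12.
Collecting terms: 3x = 12, so x = 4.
Then 2E = 144 + 3·4 = 156, so E = 78, V = 2E/3 = 52, F = 24 + 4 = 28.

4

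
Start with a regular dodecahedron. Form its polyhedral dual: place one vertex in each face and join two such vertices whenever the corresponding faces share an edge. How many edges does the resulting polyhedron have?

30

The base solid has V = 20, E = 30, F = 12.
The dual swaps V and F and preserves E: V′ = F = 12, E′ = E = 30, F′ = V = 20.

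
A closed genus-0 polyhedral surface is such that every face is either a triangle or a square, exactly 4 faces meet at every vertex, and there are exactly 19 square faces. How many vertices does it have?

Let x be the number of triangles; then F = 19 + x.
Edge–face incidences: 2E = 4·19 + 3·x = 76 + 3x.
Every vertex has degree 4, so 4V = 2E.
Euler: V − E + F = 2 ⇒ (2E)/4 − E + (19 + x) = 2.
Multiply by 8: 2·(2E) − 4·(2E) + 8·(19 + x) = 16, i.e. 152 + 8x − 2·(76 + 3x) = 16.
Collecting terms: 2x = 16, so x = 8.
Then 2E = 76 + 3·8 = 100, so E = 50, V = 2E/4 = 25, F = 19 + 8 = 27.

25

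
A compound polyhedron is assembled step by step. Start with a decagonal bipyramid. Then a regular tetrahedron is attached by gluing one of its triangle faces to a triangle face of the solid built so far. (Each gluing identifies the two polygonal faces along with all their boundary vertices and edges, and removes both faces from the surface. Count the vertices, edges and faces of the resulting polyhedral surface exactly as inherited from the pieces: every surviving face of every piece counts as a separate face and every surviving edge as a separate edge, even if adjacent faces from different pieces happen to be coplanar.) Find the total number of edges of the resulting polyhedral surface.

A decagonal bipyramid: V=12, E=30, F=20.
Attach a regular tetrahedron (V=4, E=6, F=4) along a 3-gon: merge 3 vertices and 3 edges, delete both glued faces → V=13, E=33, F=22.
Check: V − E + F = 13 − 33 + 22 = 2.

33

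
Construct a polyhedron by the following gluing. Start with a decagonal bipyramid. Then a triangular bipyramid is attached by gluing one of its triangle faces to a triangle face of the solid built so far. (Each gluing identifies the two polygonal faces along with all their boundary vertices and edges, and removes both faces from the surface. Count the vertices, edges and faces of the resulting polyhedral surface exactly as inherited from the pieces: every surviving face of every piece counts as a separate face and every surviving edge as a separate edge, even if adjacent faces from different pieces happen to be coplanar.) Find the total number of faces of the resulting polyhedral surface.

24

A decagonal bipyramid: V=12, E=30, F=20.
Attach a triangular bipyramid (V=5, E=9, F=6) along a 3-gon: merge 3 vertices and 3 edges, delete both glued faces → V=14, E=36, F=24.
Check: V − E + F = 14 − 36 + 24 = 2.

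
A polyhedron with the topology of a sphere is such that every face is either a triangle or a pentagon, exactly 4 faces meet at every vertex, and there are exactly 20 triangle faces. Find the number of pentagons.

Let x be the number of pentagons; then F = 20 + x.
Edge–face incidences: 2E = 3·20 + 5·x = 60 + 5x.
Every vertex has degree 4, so 4V = 2E.
Euler: V − E + F = 2 ⇒ (2E)/4 − E + (20 + x) = 2.
Multiply by 8: 2·(2E) − 4·(2E) + 8·(20 + x) = 16, i.e. 160 + 8x − 2·(60 + 5x) = 16.
Collecting terms: −2x + 40 = 16, so −2x = −24, so x = 12.
Then 2E = 60 + 5·12 = 120, so E = 60, V = 2E/4 = 30, F = 20 + 12 = 32.

12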